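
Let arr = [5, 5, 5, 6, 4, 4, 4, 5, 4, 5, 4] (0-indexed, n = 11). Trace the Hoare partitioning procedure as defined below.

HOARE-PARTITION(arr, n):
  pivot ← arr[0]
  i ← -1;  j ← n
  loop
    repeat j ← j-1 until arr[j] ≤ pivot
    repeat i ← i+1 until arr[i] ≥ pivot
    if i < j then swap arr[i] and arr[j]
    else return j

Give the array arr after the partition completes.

pivot = arr[0] = 5; i = -1, j = 11
j→10 (arr[10]=4≤5), i→0 (arr[0]=5≥5); i<j, swap → [4, 5, 5, 6, 4, 4, 4, 5, 4, 5, 5]
j→9 (arr[9]=5≤5), i→1 (arr[1]=5≥5); i<j, swap → [4, 5, 5, 6, 4, 4, 4, 5, 4, 5, 5]
j→8 (arr[8]=4≤5), i→2 (arr[2]=5≥5); i<j, swap → [4, 5, 4, 6, 4, 4, 4, 5, 5, 5, 5]
j→7 (arr[7]=5≤5), i→3 (arr[3]=6≥5); i<j, swap → [4, 5, 4, 5, 4, 4, 4, 6, 5, 5, 5]
j→6, i→7; i≥j, return j=6. arr = [4, 5, 4, 5, 4, 4, 4, 6, 5, 5, 5]

[4, 5, 4, 5, 4, 4, 4, 6, 5, 5, 5]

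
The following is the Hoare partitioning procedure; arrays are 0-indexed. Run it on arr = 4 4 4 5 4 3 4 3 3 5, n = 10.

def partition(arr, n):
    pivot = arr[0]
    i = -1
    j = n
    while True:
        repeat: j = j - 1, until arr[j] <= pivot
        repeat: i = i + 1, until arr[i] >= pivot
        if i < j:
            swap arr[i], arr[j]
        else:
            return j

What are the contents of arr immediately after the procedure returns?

3 3 4 3 4 5 4 4 4 5

pivot = arr[0] = 4; i = -1, j = 10
j→8 (arr[8]=3≤4), i→0 (arr[0]=4≥4); i<j, swap → 3 4 4 5 4 3 4 3 4 5
j→7 (arr[7]=3≤4), i→1 (arr[1]=4≥4); i<j, swap → 3 3 4 5 4 3 4 4 4 5
j→6 (arr[6]=4≤4), i→2 (arr[2]=4≥4); i<j, swap → 3 3 4 5 4 3 4 4 4 5
j→5 (arr[5]=3≤4), i→3 (arr[3]=5≥4); i<j, swap → 3 3 4 3 4 5 4 4 4 5
j→4, i→4; i≥j, return j=4. arr = 3 3 4 3 4 5 4 4 4 5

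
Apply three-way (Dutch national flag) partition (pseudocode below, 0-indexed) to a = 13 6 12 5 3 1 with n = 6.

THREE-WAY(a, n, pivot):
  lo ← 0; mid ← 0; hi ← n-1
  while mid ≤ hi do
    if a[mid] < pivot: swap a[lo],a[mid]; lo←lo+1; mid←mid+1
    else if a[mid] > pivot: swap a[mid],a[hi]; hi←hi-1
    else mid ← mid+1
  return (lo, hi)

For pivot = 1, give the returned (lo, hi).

(0, 0)

lo=0 mid=0 hi=5
13>1: swap(0,5), hi=4 ⇒ 1 6 12 5 3 13
1=1: mid=1
6>1: swap(1,4), hi=3 ⇒ 1 3 12 5 6 13
3>1: swap(1,3), hi=2 ⇒ 1 5 12 3 6 13
5>1: swap(1,2), hi=1 ⇒ 1 12 5 3 6 13
12>1: swap(1,1), hi=0 ⇒ 1 12 5 3 6 13
done. lo=0 hi=0; a=1 12 5 3 6 13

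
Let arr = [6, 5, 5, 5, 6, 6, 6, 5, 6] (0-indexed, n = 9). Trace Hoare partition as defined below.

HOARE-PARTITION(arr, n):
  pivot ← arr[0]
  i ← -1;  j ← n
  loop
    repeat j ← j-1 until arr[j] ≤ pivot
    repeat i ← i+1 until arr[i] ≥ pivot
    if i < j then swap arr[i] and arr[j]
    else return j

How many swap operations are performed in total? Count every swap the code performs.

3

pivot=6
j stops at 8 (6), i stops at 0 (6); swap ⇒ [6, 5, 5, 5, 6, 6, 6, 5, 6]
j stops at 7 (5), i stops at 4 (6); swap ⇒ [6, 5, 5, 5, 5, 6, 6, 6, 6]
j stops at 6 (6), i stops at 5 (6); swap ⇒ [6, 5, 5, 5, 5, 6, 6, 6, 6]
j stops at 5, i stops at 6; i≥j ⇒ return 5. arr=[6, 5, 5, 5, 5, 6, 6, 6, 6]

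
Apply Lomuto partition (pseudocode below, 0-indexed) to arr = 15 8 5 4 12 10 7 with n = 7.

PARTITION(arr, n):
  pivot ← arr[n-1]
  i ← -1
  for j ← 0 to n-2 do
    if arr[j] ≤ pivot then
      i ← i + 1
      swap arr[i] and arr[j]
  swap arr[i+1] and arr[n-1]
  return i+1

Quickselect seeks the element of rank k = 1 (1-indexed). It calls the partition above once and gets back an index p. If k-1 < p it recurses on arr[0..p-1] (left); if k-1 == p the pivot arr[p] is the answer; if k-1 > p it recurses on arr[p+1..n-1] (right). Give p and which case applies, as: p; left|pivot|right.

pivot=7, i=-1
j=0: 15>7, skip
j=1: 8>7, skip
j=2: 5≤7, i=0, swap(0,2) ⇒ 5 8 15 4 12 10 7
j=3: 4≤7, i=1, swap(1,3) ⇒ 5 4 15 8 12 10 7
j=4: 12>7, skip
j=5: 10>7, skip
swap(2,6) ⇒ 5 4 7 8 12 10 15; return 2
p = 2; k-1 = 0 < 2 ⇒ left

2; left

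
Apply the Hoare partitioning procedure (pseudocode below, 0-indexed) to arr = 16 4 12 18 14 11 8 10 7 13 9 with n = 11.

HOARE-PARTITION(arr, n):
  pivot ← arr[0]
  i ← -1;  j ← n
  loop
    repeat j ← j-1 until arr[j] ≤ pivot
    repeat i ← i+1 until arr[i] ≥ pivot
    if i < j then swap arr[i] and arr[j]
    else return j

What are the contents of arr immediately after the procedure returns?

9 4 12 13 14 11 8 10 7 18 16

pivot=16
j stops at 10 (9), i stops at 0 (16); swap ⇒ 9 4 12 18 14 11 8 10 7 13 16
j stops at 9 (13), i stops at 3 (18); swap ⇒ 9 4 12 13 14 11 8 10 7 18 16
j stops at 8, i stops at 9; i≥j ⇒ return 8. arr=9 4 12 13 14 11 8 10 7 18 16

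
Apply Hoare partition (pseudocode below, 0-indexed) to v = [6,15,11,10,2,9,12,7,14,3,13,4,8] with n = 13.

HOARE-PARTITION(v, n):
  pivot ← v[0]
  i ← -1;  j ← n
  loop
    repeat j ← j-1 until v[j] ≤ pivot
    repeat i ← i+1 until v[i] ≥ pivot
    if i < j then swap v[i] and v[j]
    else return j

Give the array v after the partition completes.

[4,3,2,10,11,9,12,7,14,15,13,6,8]

pivot = v[0] = 6; i = -1, j = 13
j→11 (v[11]=4≤6), i→0 (v[0]=6≥6); i<j, swap → [4,15,11,10,2,9,12,7,14,3,13,6,8]
j→9 (v[9]=3≤6), i→1 (v[1]=15≥6); i<j, swap → [4,3,11,10,2,9,12,7,14,15,13,6,8]
j→4 (v[4]=2≤6), i→2 (v[2]=11≥6); i<j, swap → [4,3,2,10,11,9,12,7,14,15,13,6,8]
j→2, i→3; i≥j, return j=2. v = [4,3,2,10,11,9,12,7,14,15,13,6,8]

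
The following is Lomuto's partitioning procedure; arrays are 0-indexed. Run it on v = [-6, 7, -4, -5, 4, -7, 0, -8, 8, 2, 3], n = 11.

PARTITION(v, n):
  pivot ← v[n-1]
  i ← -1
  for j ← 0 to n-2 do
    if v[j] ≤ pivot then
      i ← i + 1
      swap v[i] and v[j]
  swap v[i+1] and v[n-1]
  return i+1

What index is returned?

pivot=3, i=-1
j=0: -6≤3, i=0, swap(0,0) ⇒ [-6, 7, -4, -5, 4, -7, 0, -8, 8, 2, 3]
j=1: 7>3, skip
j=2: -4≤3, i=1, swap(1,2) ⇒ [-6, -4, 7, -5, 4, -7, 0, -8, 8, 2, 3]
j=3: -5≤3, i=2, swap(2,3) ⇒ [-6, -4, -5, 7, 4, -7, 0, -8, 8, 2, 3]
j=4: 4>3, skip
j=5: -7≤3, i=3, swap(3,5) ⇒ [-6, -4, -5, -7, 4, 7, 0, -8, 8, 2, 3]
j=6: 0≤3, i=4, swap(4,6) ⇒ [-6, -4, -5, -7, 0, 7, 4, -8, 8, 2, 3]
j=7: -8≤3, i=5, swap(5,7) ⇒ [-6, -4, -5, -7, 0, -8, 4, 7, 8, 2, 3]
j=8: 8>3, skip
j=9: 2≤3, i=6, swap(6,9) ⇒ [-6, -4, -5, -7, 0, -8, 2, 7, 8, 4, 3]
swap(7,10) ⇒ [-6, -4, -5, -7, 0, -8, 2, 3, 8, 4, 7]; return 7

7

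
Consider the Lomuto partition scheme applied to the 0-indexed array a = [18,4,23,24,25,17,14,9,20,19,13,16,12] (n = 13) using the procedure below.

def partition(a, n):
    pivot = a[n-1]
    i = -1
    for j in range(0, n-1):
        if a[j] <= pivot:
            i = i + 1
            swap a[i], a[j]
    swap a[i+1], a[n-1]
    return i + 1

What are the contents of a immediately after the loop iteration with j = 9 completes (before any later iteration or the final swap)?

pivot = a[12] = 12; i = -1
j=0: a[0]=18 > 12 → no swap
j=1: a[1]=4 ≤ 12 → i=0, swap a[0],a[1] → [4,18,23,24,25,17,14,9,20,19,13,16,12]
j=2: a[2]=23 > 12 → no swap
j=3: a[3]=24 > 12 → no swap
j=4: a[4]=25 > 12 → no swap
j=5: a[5]=17 > 12 → no swap
j=6: a[6]=14 > 12 → no swap
j=7: a[7]=9 ≤ 12 → i=1, swap a[1],a[7] → [4,9,23,24,25,17,14,18,20,19,13,16,12]
j=8: a[8]=20 > 12 → no swap
j=9: a[9]=19 > 12 → no swap
(after j=9) a = [4,9,23,24,25,17,14,18,20,19,13,16,12]

[4,9,23,24,25,17,14,18,20,19,13,16,12]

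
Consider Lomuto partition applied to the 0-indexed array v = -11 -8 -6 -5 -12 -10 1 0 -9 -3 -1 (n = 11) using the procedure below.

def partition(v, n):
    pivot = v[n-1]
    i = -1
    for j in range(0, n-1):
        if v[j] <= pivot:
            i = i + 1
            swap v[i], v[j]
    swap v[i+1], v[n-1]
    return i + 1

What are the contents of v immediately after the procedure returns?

-11 -8 -6 -5 -12 -10 -9 -3 -1 0 1

pivot = v[10] = -1; i = -1
j=0: v[0]=-11 ≤ -1 → i=0, swap v[0],v[0] (no change) → -11 -8 -6 -5 -12 -10 1 0 -9 -3 -1
j=1: v[1]=-8 ≤ -1 → i=1, swap v[1],v[1] (no change) → -11 -8 -6 -5 -12 -10 1 0 -9 -3 -1
j=2: v[2]=-6 ≤ -1 → i=2, swap v[2],v[2] (no change) → -11 -8 -6 -5 -12 -10 1 0 -9 -3 -1
j=3: v[3]=-5 ≤ -1 → i=3, swap v[3],v[3] (no change) → -11 -8 -6 -5 -12 -10 1 0 -9 -3 -1
j=4: v[4]=-12 ≤ -1 → i=4, swap v[4],v[4] (no change) → -11 -8 -6 -5 -12 -10 1 0 -9 -3 -1
j=5: v[5]=-10 ≤ -1 → i=5, swap v[5],v[5] (no change) → -11 -8 -6 -5 -12 -10 1 0 -9 -3 -1
j=6: v[6]=1 > -1 → no swap
j=7: v[7]=0 > -1 → no swap
j=8: v[8]=-9 ≤ -1 → i=6, swap v[6],v[8] → -11 -8 -6 -5 -12 -10 -9 0 1 -3 -1
j=9: v[9]=-3 ≤ -1 → i=7, swap v[7],v[9] → -11 -8 -6 -5 -12 -10 -9 -3 1 0 -1
final swap v[8],v[10] → -11 -8 -6 -5 -12 -10 -9 -3 -1 0 1; return 8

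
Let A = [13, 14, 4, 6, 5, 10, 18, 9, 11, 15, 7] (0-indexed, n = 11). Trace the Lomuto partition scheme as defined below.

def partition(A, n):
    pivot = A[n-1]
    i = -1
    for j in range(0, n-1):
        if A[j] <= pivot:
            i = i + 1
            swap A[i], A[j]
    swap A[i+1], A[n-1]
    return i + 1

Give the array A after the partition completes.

pivot=7, i=-1
j=0: 13>7, skip
j=1: 14>7, skip
j=2: 4≤7, i=0, swap(0,2) ⇒ [4, 14, 13, 6, 5, 10, 18, 9, 11, 15, 7]
j=3: 6≤7, i=1, swap(1,3) ⇒ [4, 6, 13, 14, 5, 10, 18, 9, 11, 15, 7]
j=4: 5≤7, i=2, swap(2,4) ⇒ [4, 6, 5, 14, 13, 10, 18, 9, 11, 15, 7]
j=5: 10>7, skip
j=6: 18>7, skip
j=7: 9>7, skip
j=8: 11>7, skip
j=9: 15>7, skip
swap(3,10) ⇒ [4, 6, 5, 7, 13, 10, 18, 9, 11, 15, 14]; return 3

[4, 6, 5, 7, 13, 10, 18, 9, 11, 15, 14]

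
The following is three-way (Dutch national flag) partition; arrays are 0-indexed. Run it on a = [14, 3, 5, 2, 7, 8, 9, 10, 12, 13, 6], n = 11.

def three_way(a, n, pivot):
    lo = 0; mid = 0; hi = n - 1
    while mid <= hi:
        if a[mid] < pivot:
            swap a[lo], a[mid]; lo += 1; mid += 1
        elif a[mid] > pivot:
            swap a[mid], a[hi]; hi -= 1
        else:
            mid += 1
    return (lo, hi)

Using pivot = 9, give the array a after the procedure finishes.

[6, 3, 5, 2, 7, 8, 9, 12, 13, 10, 14]

pivot = 9; lo=0, mid=0, hi=10
a[mid]=14>9: swap a[0],a[10]; hi=9 → [6, 3, 5, 2, 7, 8, 9, 10, 12, 13, 14]
a[mid]=6<9: swap a[0],a[0]; lo=1,mid=1 → [6, 3, 5, 2, 7, 8, 9, 10, 12, 13, 14]
a[mid]=3<9: swap a[1],a[1]; lo=2,mid=2 → [6, 3, 5, 2, 7, 8, 9, 10, 12, 13, 14]
a[mid]=5<9: swap a[2],a[2]; lo=3,mid=3 → [6, 3, 5, 2, 7, 8, 9, 10, 12, 13, 14]
a[mid]=2<9: swap a[3],a[3]; lo=4,mid=4 → [6, 3, 5, 2, 7, 8, 9, 10, 12, 13, 14]
a[mid]=7<9: swap a[4],a[4]; lo=5,mid=5 → [6, 3, 5, 2, 7, 8, 9, 10, 12, 13, 14]
a[mid]=8<9: swap a[5],a[5]; lo=6,mid=6 → [6, 3, 5, 2, 7, 8, 9, 10, 12, 13, 14]
a[mid]=9=9: mid=7
a[mid]=10>9: swap a[7],a[9]; hi=8 → [6, 3, 5, 2, 7, 8, 9, 13, 12, 10, 14]
a[mid]=13>9: swap a[7],a[8]; hi=7 → [6, 3, 5, 2, 7, 8, 9, 12, 13, 10, 14]
a[mid]=12>9: swap a[7],a[7]; hi=6 → [6, 3, 5, 2, 7, 8, 9, 12, 13, 10, 14]
end: lo=6, hi=6; a = [6, 3, 5, 2, 7, 8, 9, 12, 13, 10, 14]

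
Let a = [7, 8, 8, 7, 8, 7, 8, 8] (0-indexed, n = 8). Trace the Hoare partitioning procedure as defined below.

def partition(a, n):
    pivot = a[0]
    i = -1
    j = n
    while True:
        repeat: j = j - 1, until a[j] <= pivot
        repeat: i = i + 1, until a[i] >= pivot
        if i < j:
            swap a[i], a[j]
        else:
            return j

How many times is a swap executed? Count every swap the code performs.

pivot = a[0] = 7; i = -1, j = 8
j→5 (a[5]=7≤7), i→0 (a[0]=7≥7); i<j, swap → [7, 8, 8, 7, 8, 7, 8, 8]
j→3 (a[3]=7≤7), i→1 (a[1]=8≥7); i<j, swap → [7, 7, 8, 8, 8, 7, 8, 8]
j→1, i→2; i≥j, return j=1. a = [7, 7, 8, 8, 8, 7, 8, 8]

2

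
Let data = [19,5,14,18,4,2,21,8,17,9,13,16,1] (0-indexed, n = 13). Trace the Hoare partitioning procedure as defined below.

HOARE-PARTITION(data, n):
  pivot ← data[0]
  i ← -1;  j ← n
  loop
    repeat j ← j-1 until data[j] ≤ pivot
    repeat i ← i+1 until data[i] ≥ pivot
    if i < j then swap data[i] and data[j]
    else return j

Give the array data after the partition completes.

pivot = data[0] = 19; i = -1, j = 13
j→12 (data[12]=1≤19), i→0 (data[0]=19≥19); i<j, swap → [1,5,14,18,4,2,21,8,17,9,13,16,19]
j→11 (data[11]=16≤19), i→6 (data[6]=21≥19); i<j, swap → [1,5,14,18,4,2,16,8,17,9,13,21,19]
j→10, i→11; i≥j, return j=10. data = [1,5,14,18,4,2,16,8,17,9,13,21,19]

[1,5,14,18,4,2,16,8,17,9,13,21,19]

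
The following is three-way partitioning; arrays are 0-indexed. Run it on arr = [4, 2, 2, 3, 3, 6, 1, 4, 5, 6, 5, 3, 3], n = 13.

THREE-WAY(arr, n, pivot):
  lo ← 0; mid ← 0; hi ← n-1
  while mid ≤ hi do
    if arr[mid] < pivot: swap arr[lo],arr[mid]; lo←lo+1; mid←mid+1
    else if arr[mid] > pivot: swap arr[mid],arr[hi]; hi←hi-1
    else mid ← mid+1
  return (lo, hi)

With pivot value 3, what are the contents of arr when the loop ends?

pivot = 3; lo=0, mid=0, hi=12
arr[mid]=4>3: swap arr[0],arr[12]; hi=11 → [3, 2, 2, 3, 3, 6, 1, 4, 5, 6, 5, 3, 4]
arr[mid]=3=3: mid=1
arr[mid]=2<3: swap arr[0],arr[1]; lo=1,mid=2 → [2, 3, 2, 3, 3, 6, 1, 4, 5, 6, 5, 3, 4]
arr[mid]=2<3: swap arr[1],arr[2]; lo=2,mid=3 → [2, 2, 3, 3, 3, 6, 1, 4, 5, 6, 5, 3, 4]
arr[mid]=3=3: mid=4
arr[mid]=3=3: mid=5
arr[mid]=6>3: swap arr[5],arr[11]; hi=10 → [2, 2, 3, 3, 3, 3, 1, 4, 5, 6, 5, 6, 4]
arr[mid]=3=3: mid=6
arr[mid]=1<3: swap arr[2],arr[6]; lo=3,mid=7 → [2, 2, 1, 3, 3, 3, 3, 4, 5, 6, 5, 6, 4]
arr[mid]=4>3: swap arr[7],arr[10]; hi=9 → [2, 2, 1, 3, 3, 3, 3, 5, 5, 6, 4, 6, 4]
arr[mid]=5>3: swap arr[7],arr[9]; hi=8 → [2, 2, 1, 3, 3, 3, 3, 6, 5, 5, 4, 6, 4]
arr[mid]=6>3: swap arr[7],arr[8]; hi=7 → [2, 2, 1, 3, 3, 3, 3, 5, 6, 5, 4, 6, 4]
arr[mid]=5>3: swap arr[7],arr[7]; hi=6 → [2, 2, 1, 3, 3, 3, 3, 5, 6, 5, 4, 6, 4]
end: lo=3, hi=6; arr = [2, 2, 1, 3, 3, 3, 3, 5, 6, 5, 4, 6, 4]

[2, 2, 1, 3, 3, 3, 3, 5, 6, 5, 4, 6, 4]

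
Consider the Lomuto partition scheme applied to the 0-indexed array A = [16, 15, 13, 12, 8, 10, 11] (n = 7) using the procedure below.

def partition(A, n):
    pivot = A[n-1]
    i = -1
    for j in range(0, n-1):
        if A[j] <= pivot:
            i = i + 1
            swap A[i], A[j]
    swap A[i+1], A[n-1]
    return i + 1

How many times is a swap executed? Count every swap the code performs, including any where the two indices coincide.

3

pivot=11, i=-1
j=0: 16>11, skip
j=1: 15>11, skip
j=2: 13>11, skip
j=3: 12>11, skip
j=4: 8≤11, i=0, swap(0,4) ⇒ [8, 15, 13, 12, 16, 10, 11]
j=5: 10≤11, i=1, swap(1,5) ⇒ [8, 10, 13, 12, 16, 15, 11]
swap(2,6) ⇒ [8, 10, 11, 12, 16, 15, 13]; return 2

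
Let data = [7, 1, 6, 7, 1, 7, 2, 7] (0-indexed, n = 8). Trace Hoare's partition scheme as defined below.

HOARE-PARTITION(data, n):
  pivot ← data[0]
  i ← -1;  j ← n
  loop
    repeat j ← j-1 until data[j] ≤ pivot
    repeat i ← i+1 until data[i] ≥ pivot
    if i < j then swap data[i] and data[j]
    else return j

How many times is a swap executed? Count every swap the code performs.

pivot = data[0] = 7; i = -1, j = 8
j→7 (data[7]=7≤7), i→0 (data[0]=7≥7); i<j, swap → [7, 1, 6, 7, 1, 7, 2, 7]
j→6 (data[6]=2≤7), i→3 (data[3]=7≥7); i<j, swap → [7, 1, 6, 2, 1, 7, 7, 7]
j→5, i→5; i≥j, return j=5. data = [7, 1, 6, 2, 1, 7, 7, 7]

2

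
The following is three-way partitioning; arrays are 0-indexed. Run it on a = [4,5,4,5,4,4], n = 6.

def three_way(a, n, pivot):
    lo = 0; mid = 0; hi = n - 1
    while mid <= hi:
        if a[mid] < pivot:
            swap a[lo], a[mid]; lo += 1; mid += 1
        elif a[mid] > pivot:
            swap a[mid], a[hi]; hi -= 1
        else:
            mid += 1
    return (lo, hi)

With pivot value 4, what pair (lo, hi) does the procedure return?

(0, 3)

pivot = 4; lo=0, mid=0, hi=5
a[mid]=4=4: mid=1
a[mid]=5>4: swap a[1],a[5]; hi=4 → [4,4,4,5,4,5]
a[mid]=4=4: mid=2
a[mid]=4=4: mid=3
a[mid]=5>4: swap a[3],a[4]; hi=3 → [4,4,4,4,5,5]
a[mid]=4=4: mid=4
end: lo=0, hi=3; a = [4,4,4,4,5,5]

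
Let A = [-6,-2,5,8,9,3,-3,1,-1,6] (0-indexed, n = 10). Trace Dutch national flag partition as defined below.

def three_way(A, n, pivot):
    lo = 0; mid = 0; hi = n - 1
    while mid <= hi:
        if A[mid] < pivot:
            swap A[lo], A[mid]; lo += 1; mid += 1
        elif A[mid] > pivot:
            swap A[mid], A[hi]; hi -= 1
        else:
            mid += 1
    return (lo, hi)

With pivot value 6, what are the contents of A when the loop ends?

[-6,-2,5,-1,3,-3,1,6,9,8]

lo=0 mid=0 hi=9
-6<6: swap(0,0), lo=1 mid=1 ⇒ [-6,-2,5,8,9,3,-3,1,-1,6]
-2<6: swap(1,1), lo=2 mid=2 ⇒ [-6,-2,5,8,9,3,-3,1,-1,6]
5<6: swap(2,2), lo=3 mid=3 ⇒ [-6,-2,5,8,9,3,-3,1,-1,6]
8>6: swap(3,9), hi=8 ⇒ [-6,-2,5,6,9,3,-3,1,-1,8]
6=6: mid=4
9>6: swap(4,8), hi=7 ⇒ [-6,-2,5,6,-1,3,-3,1,9,8]
-1<6: swap(3,4), lo=4 mid=5 ⇒ [-6,-2,5,-1,6,3,-3,1,9,8]
3<6: swap(4,5), lo=5 mid=6 ⇒ [-6,-2,5,-1,3,6,-3,1,9,8]
-3<6: swap(5,6), lo=6 mid=7 ⇒ [-6,-2,5,-1,3,-3,6,1,9,8]
1<6: swap(6,7), lo=7 mid=8 ⇒ [-6,-2,5,-1,3,-3,1,6,9,8]
done. lo=7 hi=7; A=[-6,-2,5,-1,3,-3,1,6,9,8]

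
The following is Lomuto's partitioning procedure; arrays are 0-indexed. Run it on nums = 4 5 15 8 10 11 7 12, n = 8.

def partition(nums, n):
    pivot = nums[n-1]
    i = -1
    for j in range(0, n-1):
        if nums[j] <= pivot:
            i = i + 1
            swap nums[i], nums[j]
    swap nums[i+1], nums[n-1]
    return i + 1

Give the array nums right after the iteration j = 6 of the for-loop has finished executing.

4 5 8 10 11 7 15 12

pivot = nums[7] = 12; i = -1
j=0: nums[0]=4 ≤ 12 → i=0, swap nums[0],nums[0] (no change) → 4 5 15 8 10 11 7 12
j=1: nums[1]=5 ≤ 12 → i=1, swap nums[1],nums[1] (no change) → 4 5 15 8 10 11 7 12
j=2: nums[2]=15 > 12 → no swap
j=3: nums[3]=8 ≤ 12 → i=2, swap nums[2],nums[3] → 4 5 8 15 10 11 7 12
j=4: nums[4]=10 ≤ 12 → i=3, swap nums[3],nums[4] → 4 5 8 10 15 11 7 12
j=5: nums[5]=11 ≤ 12 → i=4, swap nums[4],nums[5] → 4 5 8 10 11 15 7 12
j=6: nums[6]=7 ≤ 12 → i=5, swap nums[5],nums[6] → 4 5 8 10 11 7 15 12
(after j=6) nums = 4 5 8 10 11 7 15 12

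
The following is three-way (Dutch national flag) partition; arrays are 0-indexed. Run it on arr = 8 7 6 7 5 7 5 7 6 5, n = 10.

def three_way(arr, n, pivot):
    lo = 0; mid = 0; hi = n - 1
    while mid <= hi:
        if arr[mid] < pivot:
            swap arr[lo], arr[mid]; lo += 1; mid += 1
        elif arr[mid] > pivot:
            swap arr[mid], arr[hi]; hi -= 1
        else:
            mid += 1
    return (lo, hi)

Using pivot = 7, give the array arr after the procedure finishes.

lo=0 mid=0 hi=9
8>7: swap(0,9), hi=8 ⇒ 5 7 6 7 5 7 5 7 6 8
5<7: swap(0,0), lo=1 mid=1 ⇒ 5 7 6 7 5 7 5 7 6 8
7=7: mid=2
6<7: swap(1,2), lo=2 mid=3 ⇒ 5 6 7 7 5 7 5 7 6 8
7=7: mid=4
5<7: swap(2,4), lo=3 mid=5 ⇒ 5 6 5 7 7 7 5 7 6 8
7=7: mid=6
5<7: swap(3,6), lo=4 mid=7 ⇒ 5 6 5 5 7 7 7 7 6 8
7=7: mid=8
6<7: swap(4,8), lo=5 mid=9 ⇒ 5 6 5 5 6 7 7 7 7 8
done. lo=5 hi=8; arr=5 6 5 5 6 7 7 7 7 8

5 6 5 5 6 7 7 7 7 8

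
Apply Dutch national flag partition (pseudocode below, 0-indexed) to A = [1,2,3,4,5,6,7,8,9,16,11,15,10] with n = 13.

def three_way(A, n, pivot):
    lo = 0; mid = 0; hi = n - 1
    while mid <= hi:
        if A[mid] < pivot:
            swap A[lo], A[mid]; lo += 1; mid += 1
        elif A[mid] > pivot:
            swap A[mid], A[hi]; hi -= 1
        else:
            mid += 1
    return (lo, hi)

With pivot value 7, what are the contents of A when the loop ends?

pivot = 7; lo=0, mid=0, hi=12
A[mid]=1<7: swap A[0],A[0]; lo=1,mid=1 → [1,2,3,4,5,6,7,8,9,16,11,15,10]
A[mid]=2<7: swap A[1],A[1]; lo=2,mid=2 → [1,2,3,4,5,6,7,8,9,16,11,15,10]
A[mid]=3<7: swap A[2],A[2]; lo=3,mid=3 → [1,2,3,4,5,6,7,8,9,16,11,15,10]
A[mid]=4<7: swap A[3],A[3]; lo=4,mid=4 → [1,2,3,4,5,6,7,8,9,16,11,15,10]
A[mid]=5<7: swap A[4],A[4]; lo=5,mid=5 → [1,2,3,4,5,6,7,8,9,16,11,15,10]
A[mid]=6<7: swap A[5],A[5]; lo=6,mid=6 → [1,2,3,4,5,6,7,8,9,16,11,15,10]
A[mid]=7=7: mid=7
A[mid]=8>7: swap A[7],A[12]; hi=11 → [1,2,3,4,5,6,7,10,9,16,11,15,8]
A[mid]=10>7: swap A[7],A[11]; hi=10 → [1,2,3,4,5,6,7,15,9,16,11,10,8]
A[mid]=15>7: swap A[7],A[10]; hi=9 → [1,2,3,4,5,6,7,11,9,16,15,10,8]
A[mid]=11>7: swap A[7],A[9]; hi=8 → [1,2,3,4,5,6,7,16,9,11,15,10,8]
A[mid]=16>7: swap A[7],A[8]; hi=7 → [1,2,3,4,5,6,7,9,16,11,15,10,8]
A[mid]=9>7: swap A[7],A[7]; hi=6 → [1,2,3,4,5,6,7,9,16,11,15,10,8]
end: lo=6, hi=6; A = [1,2,3,4,5,6,7,9,16,11,15,10,8]

[1,2,3,4,5,6,7,9,16,11,15,10,8]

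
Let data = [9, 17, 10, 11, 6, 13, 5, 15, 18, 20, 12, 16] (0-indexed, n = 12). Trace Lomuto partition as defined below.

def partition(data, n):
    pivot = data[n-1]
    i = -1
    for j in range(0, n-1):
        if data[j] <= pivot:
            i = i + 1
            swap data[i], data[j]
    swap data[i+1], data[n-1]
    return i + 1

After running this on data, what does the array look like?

pivot = data[11] = 16; i = -1
j=0: data[0]=9 ≤ 16 → i=0, swap data[0],data[0] (no change) → [9, 17, 10, 11, 6, 13, 5, 15, 18, 20, 12, 16]
j=1: data[1]=17 > 16 → no swap
j=2: data[2]=10 ≤ 16 → i=1, swap data[1],data[2] → [9, 10, 17, 11, 6, 13, 5, 15, 18, 20, 12, 16]
j=3: data[3]=11 ≤ 16 → i=2, swap data[2],data[3] → [9, 10, 11, 17, 6, 13, 5, 15, 18, 20, 12, 16]
j=4: data[4]=6 ≤ 16 → i=3, swap data[3],data[4] → [9, 10, 11, 6, 17, 13, 5, 15, 18, 20, 12, 16]
j=5: data[5]=13 ≤ 16 → i=4, swap data[4],data[5] → [9, 10, 11, 6, 13, 17, 5, 15, 18, 20, 12, 16]
j=6: data[6]=5 ≤ 16 → i=5, swap data[5],data[6] → [9, 10, 11, 6, 13, 5, 17, 15, 18, 20, 12, 16]
j=7: data[7]=15 ≤ 16 → i=6, swap data[6],data[7] → [9, 10, 11, 6, 13, 5, 15, 17, 18, 20, 12, 16]
j=8: data[8]=18 > 16 → no swap
j=9: data[9]=20 > 16 → no swap
j=10: data[10]=12 ≤ 16 → i=7, swap data[7],data[10] → [9, 10, 11, 6, 13, 5, 15, 12, 18, 20, 17, 16]
final swap data[8],data[11] → [9, 10, 11, 6, 13, 5, 15, 12, 16, 20, 17, 18]; return 8

[9, 10, 11, 6, 13, 5, 15, 12, 16, 20, 17, 18]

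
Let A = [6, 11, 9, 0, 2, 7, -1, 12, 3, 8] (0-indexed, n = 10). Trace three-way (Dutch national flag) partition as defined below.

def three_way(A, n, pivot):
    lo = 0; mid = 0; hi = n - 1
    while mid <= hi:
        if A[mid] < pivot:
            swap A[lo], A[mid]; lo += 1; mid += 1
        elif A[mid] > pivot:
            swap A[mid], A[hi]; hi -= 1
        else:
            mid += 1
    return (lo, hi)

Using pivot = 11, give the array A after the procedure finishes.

pivot = 11; lo=0, mid=0, hi=9
A[mid]=6<11: swap A[0],A[0]; lo=1,mid=1 → [6, 11, 9, 0, 2, 7, -1, 12, 3, 8]
A[mid]=11=11: mid=2
A[mid]=9<11: swap A[1],A[2]; lo=2,mid=3 → [6, 9, 11, 0, 2, 7, -1, 12, 3, 8]
A[mid]=0<11: swap A[2],A[3]; lo=3,mid=4 → [6, 9, 0, 11, 2, 7, -1, 12, 3, 8]
A[mid]=2<11: swap A[3],A[4]; lo=4,mid=5 → [6, 9, 0, 2, 11, 7, -1, 12, 3, 8]
A[mid]=7<11: swap A[4],A[5]; lo=5,mid=6 → [6, 9, 0, 2, 7, 11, -1, 12, 3, 8]
A[mid]=-1<11: swap A[5],A[6]; lo=6,mid=7 → [6, 9, 0, 2, 7, -1, 11, 12, 3, 8]
A[mid]=12>11: swap A[7],A[9]; hi=8 → [6, 9, 0, 2, 7, -1, 11, 8, 3, 12]
A[mid]=8<11: swap A[6],A[7]; lo=7,mid=8 → [6, 9, 0, 2, 7, -1, 8, 11, 3, 12]
A[mid]=3<11: swap A[7],A[8]; lo=8,mid=9 → [6, 9, 0, 2, 7, -1, 8, 3, 11, 12]
end: lo=8, hi=8; A = [6, 9, 0, 2, 7, -1, 8, 3, 11, 12]

[6, 9, 0, 2, 7, -1, 8, 3, 11, 12]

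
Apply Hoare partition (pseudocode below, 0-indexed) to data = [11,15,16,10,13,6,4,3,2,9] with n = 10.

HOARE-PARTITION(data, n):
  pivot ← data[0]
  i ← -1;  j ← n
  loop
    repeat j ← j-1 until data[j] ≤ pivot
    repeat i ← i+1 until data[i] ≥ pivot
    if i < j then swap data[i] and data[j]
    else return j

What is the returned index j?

pivot=11
j stops at 9 (9), i stops at 0 (11); swap ⇒ [9,15,16,10,13,6,4,3,2,11]
j stops at 8 (2), i stops at 1 (15); swap ⇒ [9,2,16,10,13,6,4,3,15,11]
j stops at 7 (3), i stops at 2 (16); swap ⇒ [9,2,3,10,13,6,4,16,15,11]
j stops at 6 (4), i stops at 4 (13); swap ⇒ [9,2,3,10,4,6,13,16,15,11]
j stops at 5, i stops at 6; i≥j ⇒ return 5. data=[9,2,3,10,4,6,13,16,15,11]

5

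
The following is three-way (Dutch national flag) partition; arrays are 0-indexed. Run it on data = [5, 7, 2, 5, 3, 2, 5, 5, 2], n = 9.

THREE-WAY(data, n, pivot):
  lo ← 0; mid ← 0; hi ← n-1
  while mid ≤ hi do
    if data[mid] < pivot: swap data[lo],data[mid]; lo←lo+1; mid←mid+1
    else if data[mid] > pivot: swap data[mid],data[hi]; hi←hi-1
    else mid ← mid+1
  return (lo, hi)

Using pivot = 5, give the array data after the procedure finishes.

pivot = 5; lo=0, mid=0, hi=8
data[mid]=5=5: mid=1
data[mid]=7>5: swap data[1],data[8]; hi=7 → [5, 2, 2, 5, 3, 2, 5, 5, 7]
data[mid]=2<5: swap data[0],data[1]; lo=1,mid=2 → [2, 5, 2, 5, 3, 2, 5, 5, 7]
data[mid]=2<5: swap data[1],data[2]; lo=2,mid=3 → [2, 2, 5, 5, 3, 2, 5, 5, 7]
data[mid]=5=5: mid=4
data[mid]=3<5: swap data[2],data[4]; lo=3,mid=5 → [2, 2, 3, 5, 5, 2, 5, 5, 7]
data[mid]=2<5: swap data[3],data[5]; lo=4,mid=6 → [2, 2, 3, 2, 5, 5, 5, 5, 7]
data[mid]=5=5: mid=7
data[mid]=5=5: mid=8
end: lo=4, hi=7; data = [2, 2, 3, 2, 5, 5, 5, 5, 7]

[2, 2, 3, 2, 5, 5, 5, 5, 7]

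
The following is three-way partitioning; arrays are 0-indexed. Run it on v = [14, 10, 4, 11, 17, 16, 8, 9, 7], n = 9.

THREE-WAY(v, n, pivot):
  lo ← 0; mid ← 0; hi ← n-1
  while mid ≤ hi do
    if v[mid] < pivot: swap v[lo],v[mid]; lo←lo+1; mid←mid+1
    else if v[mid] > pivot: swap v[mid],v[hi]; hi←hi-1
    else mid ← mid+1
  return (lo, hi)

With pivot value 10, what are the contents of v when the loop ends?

[7, 4, 9, 8, 10, 16, 17, 11, 14]

pivot = 10; lo=0, mid=0, hi=8
v[mid]=14>10: swap v[0],v[8]; hi=7 → [7, 10, 4, 11, 17, 16, 8, 9, 14]
v[mid]=7<10: swap v[0],v[0]; lo=1,mid=1 → [7, 10, 4, 11, 17, 16, 8, 9, 14]
v[mid]=10=10: mid=2
v[mid]=4<10: swap v[1],v[2]; lo=2,mid=3 → [7, 4, 10, 11, 17, 16, 8, 9, 14]
v[mid]=11>10: swap v[3],v[7]; hi=6 → [7, 4, 10, 9, 17, 16, 8, 11, 14]
v[mid]=9<10: swap v[2],v[3]; lo=3,mid=4 → [7, 4, 9, 10, 17, 16, 8, 11, 14]
v[mid]=17>10: swap v[4],v[6]; hi=5 → [7, 4, 9, 10, 8, 16, 17, 11, 14]
v[mid]=8<10: swap v[3],v[4]; lo=4,mid=5 → [7, 4, 9, 8, 10, 16, 17, 11, 14]
v[mid]=16>10: swap v[5],v[5]; hi=4 → [7, 4, 9, 8, 10, 16, 17, 11, 14]
end: lo=4, hi=4; v = [7, 4, 9, 8, 10, 16, 17, 11, 14]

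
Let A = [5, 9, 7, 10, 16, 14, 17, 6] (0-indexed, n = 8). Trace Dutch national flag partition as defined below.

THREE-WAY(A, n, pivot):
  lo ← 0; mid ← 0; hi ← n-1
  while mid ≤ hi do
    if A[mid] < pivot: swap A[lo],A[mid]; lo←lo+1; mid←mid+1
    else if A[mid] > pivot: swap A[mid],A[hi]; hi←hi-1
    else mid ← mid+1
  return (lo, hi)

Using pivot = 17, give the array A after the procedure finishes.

pivot = 17; lo=0, mid=0, hi=7
A[mid]=5<17: swap A[0],A[0]; lo=1,mid=1 → [5, 9, 7, 10, 16, 14, 17, 6]
A[mid]=9<17: swap A[1],A[1]; lo=2,mid=2 → [5, 9, 7, 10, 16, 14, 17, 6]
A[mid]=7<17: swap A[2],A[2]; lo=3,mid=3 → [5, 9, 7, 10, 16, 14, 17, 6]
A[mid]=10<17: swap A[3],A[3]; lo=4,mid=4 → [5, 9, 7, 10, 16, 14, 17, 6]
A[mid]=16<17: swap A[4],A[4]; lo=5,mid=5 → [5, 9, 7, 10, 16, 14, 17, 6]
A[mid]=14<17: swap A[5],A[5]; lo=6,mid=6 → [5, 9, 7, 10, 16, 14, 17, 6]
A[mid]=17=17: mid=7
A[mid]=6<17: swap A[6],A[7]; lo=7,mid=8 → [5, 9, 7, 10, 16, 14, 6, 17]
end: lo=7, hi=7; A = [5, 9, 7, 10, 16, 14, 6, 17]

[5, 9, 7, 10, 16, 14, 6, 17]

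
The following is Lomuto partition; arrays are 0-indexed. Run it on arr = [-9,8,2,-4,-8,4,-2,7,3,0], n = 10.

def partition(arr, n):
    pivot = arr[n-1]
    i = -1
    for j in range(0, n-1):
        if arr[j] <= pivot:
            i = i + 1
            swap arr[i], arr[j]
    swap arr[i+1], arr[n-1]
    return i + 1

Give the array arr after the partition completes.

pivot=0, i=-1
j=0: -9≤0, i=0, swap(0,0) ⇒ [-9,8,2,-4,-8,4,-2,7,3,0]
j=1: 8>0, skip
j=2: 2>0, skip
j=3: -4≤0, i=1, swap(1,3) ⇒ [-9,-4,2,8,-8,4,-2,7,3,0]
j=4: -8≤0, i=2, swap(2,4) ⇒ [-9,-4,-8,8,2,4,-2,7,3,0]
j=5: 4>0, skip
j=6: -2≤0, i=3, swap(3,6) ⇒ [-9,-4,-8,-2,2,4,8,7,3,0]
j=7: 7>0, skip
j=8: 3>0, skip
swap(4,9) ⇒ [-9,-4,-8,-2,0,4,8,7,3,2]; return 4

[-9,-4,-8,-2,0,4,8,7,3,2]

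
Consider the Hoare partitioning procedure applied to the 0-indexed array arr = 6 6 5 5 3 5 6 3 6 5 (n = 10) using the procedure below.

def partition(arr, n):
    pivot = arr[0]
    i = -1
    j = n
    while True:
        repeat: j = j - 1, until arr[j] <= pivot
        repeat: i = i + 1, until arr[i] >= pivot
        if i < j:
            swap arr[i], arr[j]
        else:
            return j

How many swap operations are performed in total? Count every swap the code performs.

pivot = arr[0] = 6; i = -1, j = 10
j→9 (arr[9]=5≤6), i→0 (arr[0]=6≥6); i<j, swap → 5 6 5 5 3 5 6 3 6 6
j→8 (arr[8]=6≤6), i→1 (arr[1]=6≥6); i<j, swap → 5 6 5 5 3 5 6 3 6 6
j→7 (arr[7]=3≤6), i→6 (arr[6]=6≥6); i<j, swap → 5 6 5 5 3 5 3 6 6 6
j→6, i→7; i≥j, return j=6. arr = 5 6 5 5 3 5 3 6 6 6

3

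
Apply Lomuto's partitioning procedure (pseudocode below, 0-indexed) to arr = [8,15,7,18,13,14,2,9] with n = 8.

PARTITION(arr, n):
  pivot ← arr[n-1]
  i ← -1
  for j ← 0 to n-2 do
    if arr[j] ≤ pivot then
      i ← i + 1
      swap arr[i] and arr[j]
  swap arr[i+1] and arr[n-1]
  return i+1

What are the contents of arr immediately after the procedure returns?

pivot = arr[7] = 9; i = -1
j=0: arr[0]=8 ≤ 9 → i=0, swap arr[0],arr[0] (no change) → [8,15,7,18,13,14,2,9]
j=1: arr[1]=15 > 9 → no swap
j=2: arr[2]=7 ≤ 9 → i=1, swap arr[1],arr[2] → [8,7,15,18,13,14,2,9]
j=3: arr[3]=18 > 9 → no swap
j=4: arr[4]=13 > 9 → no swap
j=5: arr[5]=14 > 9 → no swap
j=6: arr[6]=2 ≤ 9 → i=2, swap arr[2],arr[6] → [8,7,2,18,13,14,15,9]
final swap arr[3],arr[7] → [8,7,2,9,13,14,15,18]; return 3

[8,7,2,9,13,14,15,18]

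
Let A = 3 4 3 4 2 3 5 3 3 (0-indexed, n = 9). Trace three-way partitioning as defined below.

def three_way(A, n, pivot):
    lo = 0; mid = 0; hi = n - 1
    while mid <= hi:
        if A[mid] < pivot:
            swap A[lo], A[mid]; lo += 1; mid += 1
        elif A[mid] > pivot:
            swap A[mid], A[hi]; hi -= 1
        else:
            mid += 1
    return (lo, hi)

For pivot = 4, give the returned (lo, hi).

pivot = 4; lo=0, mid=0, hi=8
A[mid]=3<4: swap A[0],A[0]; lo=1,mid=1 → 3 4 3 4 2 3 5 3 3
A[mid]=4=4: mid=2
A[mid]=3<4: swap A[1],A[2]; lo=2,mid=3 → 3 3 4 4 2 3 5 3 3
A[mid]=4=4: mid=4
A[mid]=2<4: swap A[2],A[4]; lo=3,mid=5 → 3 3 2 4 4 3 5 3 3
A[mid]=3<4: swap A[3],A[5]; lo=4,mid=6 → 3 3 2 3 4 4 5 3 3
A[mid]=5>4: swap A[6],A[8]; hi=7 → 3 3 2 3 4 4 3 3 5
A[mid]=3<4: swap A[4],A[6]; lo=5,mid=7 → 3 3 2 3 3 4 4 3 5
A[mid]=3<4: swap A[5],A[7]; lo=6,mid=8 → 3 3 2 3 3 3 4 4 5
end: lo=6, hi=7; A = 3 3 2 3 3 3 4 4 5

(6, 7)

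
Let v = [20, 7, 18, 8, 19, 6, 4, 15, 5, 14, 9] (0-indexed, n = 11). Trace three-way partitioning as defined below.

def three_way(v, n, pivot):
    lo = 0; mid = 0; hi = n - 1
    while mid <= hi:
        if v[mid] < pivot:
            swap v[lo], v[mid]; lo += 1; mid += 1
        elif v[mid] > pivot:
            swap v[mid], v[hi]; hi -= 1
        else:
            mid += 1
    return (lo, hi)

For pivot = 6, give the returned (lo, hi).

(2, 2)

pivot = 6; lo=0, mid=0, hi=10
v[mid]=20>6: swap v[0],v[10]; hi=9 → [9, 7, 18, 8, 19, 6, 4, 15, 5, 14, 20]
v[mid]=9>6: swap v[0],v[9]; hi=8 → [14, 7, 18, 8, 19, 6, 4, 15, 5, 9, 20]
v[mid]=14>6: swap v[0],v[8]; hi=7 → [5, 7, 18, 8, 19, 6, 4, 15, 14, 9, 20]
v[mid]=5<6: swap v[0],v[0]; lo=1,mid=1 → [5, 7, 18, 8, 19, 6, 4, 15, 14, 9, 20]
v[mid]=7>6: swap v[1],v[7]; hi=6 → [5, 15, 18, 8, 19, 6, 4, 7, 14, 9, 20]
v[mid]=15>6: swap v[1],v[6]; hi=5 → [5, 4, 18, 8, 19, 6, 15, 7, 14, 9, 20]
v[mid]=4<6: swap v[1],v[1]; lo=2,mid=2 → [5, 4, 18, 8, 19, 6, 15, 7, 14, 9, 20]
v[mid]=18>6: swap v[2],v[5]; hi=4 → [5, 4, 6, 8, 19, 18, 15, 7, 14, 9, 20]
v[mid]=6=6: mid=3
v[mid]=8>6: swap v[3],v[4]; hi=3 → [5, 4, 6, 19, 8, 18, 15, 7, 14, 9, 20]
v[mid]=19>6: swap v[3],v[3]; hi=2 → [5, 4, 6, 19, 8, 18, 15, 7, 14, 9, 20]
end: lo=2, hi=2; v = [5, 4, 6, 19, 8, 18, 15, 7, 14, 9, 20]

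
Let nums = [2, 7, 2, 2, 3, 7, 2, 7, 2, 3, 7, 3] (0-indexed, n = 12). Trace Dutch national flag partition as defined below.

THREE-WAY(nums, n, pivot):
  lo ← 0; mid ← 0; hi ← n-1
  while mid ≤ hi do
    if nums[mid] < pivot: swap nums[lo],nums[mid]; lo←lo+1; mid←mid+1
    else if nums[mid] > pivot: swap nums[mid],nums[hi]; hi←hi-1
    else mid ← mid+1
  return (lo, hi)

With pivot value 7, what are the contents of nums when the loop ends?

[2, 2, 2, 3, 2, 2, 3, 3, 7, 7, 7, 7]

lo=0 mid=0 hi=11
2<7: swap(0,0), lo=1 mid=1 ⇒ [2, 7, 2, 2, 3, 7, 2, 7, 2, 3, 7, 3]
7=7: mid=2
2<7: swap(1,2), lo=2 mid=3 ⇒ [2, 2, 7, 2, 3, 7, 2, 7, 2, 3, 7, 3]
2<7: swap(2,3), lo=3 mid=4 ⇒ [2, 2, 2, 7, 3, 7, 2, 7, 2, 3, 7, 3]
3<7: swap(3,4), lo=4 mid=5 ⇒ [2, 2, 2, 3, 7, 7, 2, 7, 2, 3, 7, 3]
7=7: mid=6
2<7: swap(4,6), lo=5 mid=7 ⇒ [2, 2, 2, 3, 2, 7, 7, 7, 2, 3, 7, 3]
7=7: mid=8
2<7: swap(5,8), lo=6 mid=9 ⇒ [2, 2, 2, 3, 2, 2, 7, 7, 7, 3, 7, 3]
3<7: swap(6,9), lo=7 mid=10 ⇒ [2, 2, 2, 3, 2, 2, 3, 7, 7, 7, 7, 3]
7=7: mid=11
3<7: swap(7,11), lo=8 mid=12 ⇒ [2, 2, 2, 3, 2, 2, 3, 3, 7, 7, 7, 7]
done. lo=8 hi=11; nums=[2, 2, 2, 3, 2, 2, 3, 3, 7, 7, 7, 7]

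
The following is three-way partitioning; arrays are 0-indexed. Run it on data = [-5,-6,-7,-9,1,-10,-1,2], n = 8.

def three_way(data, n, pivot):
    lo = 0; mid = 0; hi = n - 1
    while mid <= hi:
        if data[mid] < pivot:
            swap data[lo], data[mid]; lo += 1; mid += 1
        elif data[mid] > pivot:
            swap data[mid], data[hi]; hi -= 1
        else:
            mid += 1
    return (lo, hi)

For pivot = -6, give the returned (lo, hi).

(3, 3)

pivot = -6; lo=0, mid=0, hi=7
data[mid]=-5>-6: swap data[0],data[7]; hi=6 → [2,-6,-7,-9,1,-10,-1,-5]
data[mid]=2>-6: swap data[0],data[6]; hi=5 → [-1,-6,-7,-9,1,-10,2,-5]
data[mid]=-1>-6: swap data[0],data[5]; hi=4 → [-10,-6,-7,-9,1,-1,2,-5]
data[mid]=-10<-6: swap data[0],data[0]; lo=1,mid=1 → [-10,-6,-7,-9,1,-1,2,-5]
data[mid]=-6=-6: mid=2
data[mid]=-7<-6: swap data[1],data[2]; lo=2,mid=3 → [-10,-7,-6,-9,1,-1,2,-5]
data[mid]=-9<-6: swap data[2],data[3]; lo=3,mid=4 → [-10,-7,-9,-6,1,-1,2,-5]
data[mid]=1>-6: swap data[4],data[4]; hi=3 → [-10,-7,-9,-6,1,-1,2,-5]
end: lo=3, hi=3; data = [-10,-7,-9,-6,1,-1,2,-5]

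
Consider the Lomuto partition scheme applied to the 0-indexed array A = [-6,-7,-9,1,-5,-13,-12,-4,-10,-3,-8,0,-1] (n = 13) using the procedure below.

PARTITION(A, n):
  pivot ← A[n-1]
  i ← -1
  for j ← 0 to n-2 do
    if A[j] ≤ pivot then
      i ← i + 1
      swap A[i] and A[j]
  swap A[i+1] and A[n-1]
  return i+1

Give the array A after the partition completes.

[-6,-7,-9,-5,-13,-12,-4,-10,-3,-8,-1,0,1]

pivot = A[12] = -1; i = -1
j=0: A[0]=-6 ≤ -1 → i=0, swap A[0],A[0] (no change) → [-6,-7,-9,1,-5,-13,-12,-4,-10,-3,-8,0,-1]
j=1: A[1]=-7 ≤ -1 → i=1, swap A[1],A[1] (no change) → [-6,-7,-9,1,-5,-13,-12,-4,-10,-3,-8,0,-1]
j=2: A[2]=-9 ≤ -1 → i=2, swap A[2],A[2] (no change) → [-6,-7,-9,1,-5,-13,-12,-4,-10,-3,-8,0,-1]
j=3: A[3]=1 > -1 → no swap
j=4: A[4]=-5 ≤ -1 → i=3, swap A[3],A[4] → [-6,-7,-9,-5,1,-13,-12,-4,-10,-3,-8,0,-1]
j=5: A[5]=-13 ≤ -1 → i=4, swap A[4],A[5] → [-6,-7,-9,-5,-13,1,-12,-4,-10,-3,-8,0,-1]
j=6: A[6]=-12 ≤ -1 → i=5, swap A[5],A[6] → [-6,-7,-9,-5,-13,-12,1,-4,-10,-3,-8,0,-1]
j=7: A[7]=-4 ≤ -1 → i=6, swap A[6],A[7] → [-6,-7,-9,-5,-13,-12,-4,1,-10,-3,-8,0,-1]
j=8: A[8]=-10 ≤ -1 → i=7, swap A[7],A[8] → [-6,-7,-9,-5,-13,-12,-4,-10,1,-3,-8,0,-1]
j=9: A[9]=-3 ≤ -1 → i=8, swap A[8],A[9] → [-6,-7,-9,-5,-13,-12,-4,-10,-3,1,-8,0,-1]
j=10: A[10]=-8 ≤ -1 → i=9, swap A[9],A[10] → [-6,-7,-9,-5,-13,-12,-4,-10,-3,-8,1,0,-1]
j=11: A[11]=0 > -1 → no swap
final swap A[10],A[12] → [-6,-7,-9,-5,-13,-12,-4,-10,-3,-8,-1,0,1]; return 10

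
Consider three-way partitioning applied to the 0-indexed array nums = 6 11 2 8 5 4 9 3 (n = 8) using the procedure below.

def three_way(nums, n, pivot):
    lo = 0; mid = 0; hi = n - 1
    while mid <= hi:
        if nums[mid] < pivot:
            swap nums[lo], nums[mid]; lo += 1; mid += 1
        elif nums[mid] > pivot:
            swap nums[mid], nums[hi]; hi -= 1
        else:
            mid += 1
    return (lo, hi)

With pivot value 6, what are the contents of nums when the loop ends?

pivot = 6; lo=0, mid=0, hi=7
nums[mid]=6=6: mid=1
nums[mid]=11>6: swap nums[1],nums[7]; hi=6 → 6 3 2 8 5 4 9 11
nums[mid]=3<6: swap nums[0],nums[1]; lo=1,mid=2 → 3 6 2 8 5 4 9 11
nums[mid]=2<6: swap nums[1],nums[2]; lo=2,mid=3 → 3 2 6 8 5 4 9 11
nums[mid]=8>6: swap nums[3],nums[6]; hi=5 → 3 2 6 9 5 4 8 11
nums[mid]=9>6: swap nums[3],nums[5]; hi=4 → 3 2 6 4 5 9 8 11
nums[mid]=4<6: swap nums[2],nums[3]; lo=3,mid=4 → 3 2 4 6 5 9 8 11
nums[mid]=5<6: swap nums[3],nums[4]; lo=4,mid=5 → 3 2 4 5 6 9 8 11
end: lo=4, hi=4; nums = 3 2 4 5 6 9 8 11

3 2 4 5 6 9 8 11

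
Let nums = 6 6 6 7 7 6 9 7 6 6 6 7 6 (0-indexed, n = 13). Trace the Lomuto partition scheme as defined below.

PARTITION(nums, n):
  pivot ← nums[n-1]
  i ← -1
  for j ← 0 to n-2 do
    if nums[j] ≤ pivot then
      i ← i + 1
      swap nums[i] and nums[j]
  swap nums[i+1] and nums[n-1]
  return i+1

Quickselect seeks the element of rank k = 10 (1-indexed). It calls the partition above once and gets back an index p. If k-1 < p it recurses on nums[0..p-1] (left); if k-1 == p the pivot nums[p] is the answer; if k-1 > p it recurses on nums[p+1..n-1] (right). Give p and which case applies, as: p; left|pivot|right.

pivot=6, i=-1
j=0: 6≤6, i=0, swap(0,0) ⇒ 6 6 6 7 7 6 9 7 6 6 6 7 6
j=1: 6≤6, i=1, swap(1,1) ⇒ 6 6 6 7 7 6 9 7 6 6 6 7 6
j=2: 6≤6, i=2, swap(2,2) ⇒ 6 6 6 7 7 6 9 7 6 6 6 7 6
j=3: 7>6, skip
j=4: 7>6, skip
j=5: 6≤6, i=3, swap(3,5) ⇒ 6 6 6 6 7 7 9 7 6 6 6 7 6
j=6: 9>6, skip
j=7: 7>6, skip
j=8: 6≤6, i=4, swap(4,8) ⇒ 6 6 6 6 6 7 9 7 7 6 6 7 6
j=9: 6≤6, i=5, swap(5,9) ⇒ 6 6 6 6 6 6 9 7 7 7 6 7 6
j=10: 6≤6, i=6, swap(6,10) ⇒ 6 6 6 6 6 6 6 7 7 7 9 7 6
j=11: 7>6, skip
swap(7,12) ⇒ 6 6 6 6 6 6 6 6 7 7 9 7 7; return 7
p = 7; k-1 = 9 > 7 ⇒ right

7; right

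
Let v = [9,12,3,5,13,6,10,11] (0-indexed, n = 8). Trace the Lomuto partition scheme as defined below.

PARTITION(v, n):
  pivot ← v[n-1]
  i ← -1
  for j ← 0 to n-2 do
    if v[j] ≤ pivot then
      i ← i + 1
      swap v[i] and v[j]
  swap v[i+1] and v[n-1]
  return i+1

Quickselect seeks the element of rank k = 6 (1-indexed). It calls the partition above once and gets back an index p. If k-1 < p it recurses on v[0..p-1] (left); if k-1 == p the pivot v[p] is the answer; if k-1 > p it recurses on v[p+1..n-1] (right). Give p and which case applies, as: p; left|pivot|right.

pivot = v[7] = 11; i = -1
j=0: v[0]=9 ≤ 11 → i=0, swap v[0],v[0] (no change) → [9,12,3,5,13,6,10,11]
j=1: v[1]=12 > 11 → no swap
j=2: v[2]=3 ≤ 11 → i=1, swap v[1],v[2] → [9,3,12,5,13,6,10,11]
j=3: v[3]=5 ≤ 11 → i=2, swap v[2],v[3] → [9,3,5,12,13,6,10,11]
j=4: v[4]=13 > 11 → no swap
j=5: v[5]=6 ≤ 11 → i=3, swap v[3],v[5] → [9,3,5,6,13,12,10,11]
j=6: v[6]=10 ≤ 11 → i=4, swap v[4],v[6] → [9,3,5,6,10,12,13,11]
final swap v[5],v[7] → [9,3,5,6,10,11,13,12]; return 5
p = 5; k-1 = 5 == 5 ⇒ pivot

5; pivot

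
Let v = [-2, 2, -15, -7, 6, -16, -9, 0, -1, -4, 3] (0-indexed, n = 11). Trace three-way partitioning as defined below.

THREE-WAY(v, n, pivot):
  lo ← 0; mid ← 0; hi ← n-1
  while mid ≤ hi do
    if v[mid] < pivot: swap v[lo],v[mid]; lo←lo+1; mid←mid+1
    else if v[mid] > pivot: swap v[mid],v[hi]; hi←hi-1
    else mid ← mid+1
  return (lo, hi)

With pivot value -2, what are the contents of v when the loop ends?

[-4, -15, -7, -9, -16, -2, 0, -1, 6, 3, 2]

lo=0 mid=0 hi=10
-2=-2: mid=1
2>-2: swap(1,10), hi=9 ⇒ [-2, 3, -15, -7, 6, -16, -9, 0, -1, -4, 2]
3>-2: swap(1,9), hi=8 ⇒ [-2, -4, -15, -7, 6, -16, -9, 0, -1, 3, 2]
-4<-2: swap(0,1), lo=1 mid=2 ⇒ [-4, -2, -15, -7, 6, -16, -9, 0, -1, 3, 2]
-15<-2: swap(1,2), lo=2 mid=3 ⇒ [-4, -15, -2, -7, 6, -16, -9, 0, -1, 3, 2]
-7<-2: swap(2,3), lo=3 mid=4 ⇒ [-4, -15, -7, -2, 6, -16, -9, 0, -1, 3, 2]
6>-2: swap(4,8), hi=7 ⇒ [-4, -15, -7, -2, -1, -16, -9, 0, 6, 3, 2]
-1>-2: swap(4,7), hi=6 ⇒ [-4, -15, -7, -2, 0, -16, -9, -1, 6, 3, 2]
0>-2: swap(4,6), hi=5 ⇒ [-4, -15, -7, -2, -9, -16, 0, -1, 6, 3, 2]
-9<-2: swap(3,4), lo=4 mid=5 ⇒ [-4, -15, -7, -9, -2, -16, 0, -1, 6, 3, 2]
-16<-2: swap(4,5), lo=5 mid=6 ⇒ [-4, -15, -7, -9, -16, -2, 0, -1, 6, 3, 2]
done. lo=5 hi=5; v=[-4, -15, -7, -9, -16, -2, 0, -1, 6, 3, 2]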